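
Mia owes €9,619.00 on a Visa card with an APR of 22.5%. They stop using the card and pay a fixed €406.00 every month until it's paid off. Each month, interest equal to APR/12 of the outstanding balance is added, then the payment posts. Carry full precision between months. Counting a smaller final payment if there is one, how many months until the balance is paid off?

Monthly rate r = 22.5%/12 = 1.875% = 0.01875.
Recurrence: B ← B·(1+r) − €406.00.
Month 1: interest €180.36; balance after payment €9,393.36.
Month 2: interest €176.13; balance after payment €9,163.48.
Closed form: n = −ln(1 − rB₀/P)/ln(1+r) = −ln(0.55577)/ln(1.01875) ≈ 31.621, so the balance reaches zero during payment 32.

32 payments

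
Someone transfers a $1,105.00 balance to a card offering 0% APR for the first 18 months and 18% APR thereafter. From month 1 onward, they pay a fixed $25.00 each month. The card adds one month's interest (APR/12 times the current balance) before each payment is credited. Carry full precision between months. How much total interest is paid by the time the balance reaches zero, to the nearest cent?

Promo months 1–18 at r₀ = 0%/12 = 0; months 19+ at r₁ = 18%/12 = 0.015.
After month 18 (no interest yet): B = $1,105.00 − 18·$25.00 = $655.00.
Then at r₁ with $25.00/mo: n₂ = −ln(1 − r₁·B/P)/ln(1+r₁) ≈ 33.53 → 34 more payments.
Total paid = 51·$25.00 + $13.32 = $1,288.32; interest = $1,288.32 − $1,105.00 = $183.32.

$183.32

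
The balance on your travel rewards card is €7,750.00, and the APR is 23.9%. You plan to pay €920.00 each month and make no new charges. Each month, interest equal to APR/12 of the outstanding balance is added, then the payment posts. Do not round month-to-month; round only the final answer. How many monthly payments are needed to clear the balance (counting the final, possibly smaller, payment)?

Monthly rate r = 23.9%/12 = 1.99167% = 0.0199167.
Recurrence: B ← B·(1+r) − €920.00.
Month 1: interest €154.35; balance after payment €6,984.35.
Month 2: interest €139.11; balance after payment €6,203.46.
Closed form: n = −ln(1 − rB₀/P)/ln(1+r) = −ln(0.83222)/ln(1.01992) ≈ 9.313, so the balance reaches zero during payment 10.

10 months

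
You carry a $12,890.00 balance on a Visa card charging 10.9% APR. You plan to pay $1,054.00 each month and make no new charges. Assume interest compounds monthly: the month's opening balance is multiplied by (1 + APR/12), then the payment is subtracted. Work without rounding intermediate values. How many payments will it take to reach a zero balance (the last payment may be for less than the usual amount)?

14 months

Monthly rate r = 10.9%/12 = 0.908333% = 0.00908333.
Recurrence: B ← B·(1+r) − $1,054.00.
Month 1: interest $117.08; balance after payment $11,953.08.
Month 2: interest $108.57; balance after payment $11,007.66.
Closed form: n = −ln(1 − rB₀/P)/ln(1+r) = −ln(0.88891)/ln(1.00908) ≈ 13.023, so the balance reaches zero during payment 14.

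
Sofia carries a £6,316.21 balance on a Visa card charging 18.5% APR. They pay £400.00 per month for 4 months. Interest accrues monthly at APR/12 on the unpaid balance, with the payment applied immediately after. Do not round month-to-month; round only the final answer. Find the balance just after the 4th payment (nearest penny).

Monthly rate r = 18.5%/12 = 1.54167% = 0.0154167.
Each month: B ← B·(1+r) − £400.00.
Month 1: interest £97.37; balance after payment £6,013.58.
Month 2: interest £92.71; balance after payment £5,706.29.
Month 3: interest £87.97; balance after payment £5,394.27.
Month 4: interest £83.16; balance after payment £5,077.43.

£5,077.43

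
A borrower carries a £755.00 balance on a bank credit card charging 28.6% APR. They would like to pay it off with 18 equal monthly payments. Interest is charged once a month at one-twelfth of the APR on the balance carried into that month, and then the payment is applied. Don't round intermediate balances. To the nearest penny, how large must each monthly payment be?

Monthly rate r = 28.6%/12 = 2.38333% = 0.0238333.
Level-payment amortization: P = B₀·r / (1 − (1+r)^(−n)) = 755.00·0.0238333 / (1 − 1.02383^(−18)).
Denominator 1 − (1+r)^(−18) = 0.345554884.
P = 17.9942 / 0.345554884 ≈ 52.07.

£52.07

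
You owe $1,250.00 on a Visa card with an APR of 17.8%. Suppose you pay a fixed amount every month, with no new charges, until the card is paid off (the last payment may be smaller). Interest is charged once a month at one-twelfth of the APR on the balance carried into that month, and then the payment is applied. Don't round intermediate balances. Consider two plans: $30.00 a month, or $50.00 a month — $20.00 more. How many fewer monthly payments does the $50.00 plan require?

Monthly rate r = 17.8%/12 = 1.48333% = 0.0148333.
At $30.00/mo: n = ⌈−ln(1 − rB₀/P)/ln(1+r)⌉ = 66 payments (last $11.04); total interest = total paid − $1,250.00 = $711.04.
At $50.00/mo: 32 payments (last $23.53); total interest $323.53.
Payments saved = 66 − 32 = 34.

34 fewer payments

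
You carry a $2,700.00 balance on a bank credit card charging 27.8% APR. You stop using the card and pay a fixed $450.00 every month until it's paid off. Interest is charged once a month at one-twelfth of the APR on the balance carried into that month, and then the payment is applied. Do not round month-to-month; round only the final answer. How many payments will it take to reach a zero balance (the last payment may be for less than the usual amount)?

Monthly rate r = 27.8%/12 = 2.31667% = 0.0231667.
Recurrence: B ← B·(1+r) − $450.00.
Month 1: interest $62.55; balance after payment $2,312.55.
Month 2: interest $53.57; balance after payment $1,916.12.
Closed form: n = −ln(1 − rB₀/P)/ln(1+r) = −ln(0.861)/ln(1.02317) ≈ 6.535, so the balance reaches zero during payment 7.

7 payments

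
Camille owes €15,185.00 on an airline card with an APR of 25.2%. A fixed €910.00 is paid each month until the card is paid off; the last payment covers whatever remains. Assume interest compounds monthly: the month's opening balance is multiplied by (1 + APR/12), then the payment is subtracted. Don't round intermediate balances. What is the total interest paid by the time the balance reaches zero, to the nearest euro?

Monthly rate r = 25.2%/12 = 2.1% = 0.021.
Payoff takes n = ⌈−ln(1 − rB₀/P)/ln(1+r)⌉ = ⌈20.759⌉ = 21 payments; the last is €692.82.
Total paid = 20·€910.00 + €692.82 = €18,892.82.
Total interest = total paid − principal = €18,892.82 − €15,185.00 = €3,707.82.

€3,708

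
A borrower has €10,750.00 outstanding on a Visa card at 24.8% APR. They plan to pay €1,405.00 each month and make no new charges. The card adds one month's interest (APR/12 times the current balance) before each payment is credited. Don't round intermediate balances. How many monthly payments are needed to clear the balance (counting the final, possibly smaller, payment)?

9 payments

Monthly rate r = 24.8%/12 = 2.06667% = 0.0206667.
Recurrence: B ← B·(1+r) − €1,405.00.
Month 1: interest €222.17; balance after payment €9,567.17.
Month 2: interest €197.72; balance after payment €8,359.89.
Closed form: n = −ln(1 − rB₀/P)/ln(1+r) = −ln(0.84187)/ln(1.02067) ≈ 8.414, so the balance reaches zero during payment 9.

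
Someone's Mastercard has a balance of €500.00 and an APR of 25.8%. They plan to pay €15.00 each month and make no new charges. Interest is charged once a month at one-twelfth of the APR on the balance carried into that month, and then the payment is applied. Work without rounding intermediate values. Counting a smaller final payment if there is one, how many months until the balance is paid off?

60 payments

Monthly rate r = 25.8%/12 = 2.15% = 0.0215.
Recurrence: B ← B·(1+r) − €15.00.
Month 1: interest €10.75; balance after payment €495.75.
Month 2: interest €10.66; balance after payment €491.41.
Closed form: n = −ln(1 − rB₀/P)/ln(1+r) = −ln(0.28333)/ln(1.0215) ≈ 59.286, so the balance reaches zero during payment 60.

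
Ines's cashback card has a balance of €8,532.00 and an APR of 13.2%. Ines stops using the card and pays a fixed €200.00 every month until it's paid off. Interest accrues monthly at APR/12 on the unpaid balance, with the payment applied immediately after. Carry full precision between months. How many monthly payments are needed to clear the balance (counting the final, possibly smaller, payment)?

58 payments

Monthly rate r = 13.2%/12 = 1.1% = 0.011.
Recurrence: B ← B·(1+r) − €200.00.
Month 1: interest €93.85; balance after payment €8,425.85.
Month 2: interest €92.68; balance after payment €8,318.54.
Closed form: n = −ln(1 − rB₀/P)/ln(1+r) = −ln(0.53074)/ln(1.011) ≈ 57.906, so the balance reaches zero during payment 58.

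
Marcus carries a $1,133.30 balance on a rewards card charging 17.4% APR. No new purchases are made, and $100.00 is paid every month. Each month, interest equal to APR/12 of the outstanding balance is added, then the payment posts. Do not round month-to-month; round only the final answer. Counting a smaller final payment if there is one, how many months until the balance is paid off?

Monthly rate r = 17.4%/12 = 1.45% = 0.0145.
Recurrence: B ← B·(1+r) − $100.00.
Month 1: interest $16.43; balance after payment $1,049.73.
Month 2: interest $15.22; balance after payment $964.95.
Closed form: n = −ln(1 − rB₀/P)/ln(1+r) = −ln(0.83567)/ln(1.0145) ≈ 12.470, so the balance reaches zero during payment 13.

13 months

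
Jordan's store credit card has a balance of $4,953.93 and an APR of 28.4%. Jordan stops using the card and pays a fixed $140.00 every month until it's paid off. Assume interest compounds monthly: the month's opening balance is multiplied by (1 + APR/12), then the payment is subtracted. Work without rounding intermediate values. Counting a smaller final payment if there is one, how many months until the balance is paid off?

Monthly rate r = 28.4%/12 = 2.36667% = 0.0236667.
Recurrence: B ← B·(1+r) − $140.00.
Month 1: interest $117.24; balance after payment $4,931.17.
Month 2: interest $116.70; balance after payment $4,907.88.
Closed form: n = −ln(1 − rB₀/P)/ln(1+r) = −ln(0.16255)/ln(1.02367) ≈ 77.670, so the balance reaches zero during payment 78.

78 payments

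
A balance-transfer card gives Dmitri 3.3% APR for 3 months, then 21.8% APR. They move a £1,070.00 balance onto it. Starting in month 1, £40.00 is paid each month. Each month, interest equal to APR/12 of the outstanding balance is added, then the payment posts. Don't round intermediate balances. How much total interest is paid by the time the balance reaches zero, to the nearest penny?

Promo months 1–3 at r₀ = 3.3%/12 = 0.00275; months 4+ at r₁ = 21.8%/12 = 0.0181667.
After month 3: iterate B ← B·(1+r₀) − £40.00 for 3 months → £958.52.
Then at r₁ with £40.00/mo: n₂ = −ln(1 − r₁·B/P)/ln(1+r₁) ≈ 31.74 → 32 more payments.
Total paid = 34·£40.00 + £29.84 = £1,389.84; interest = £1,389.84 − £1,070.00 = £319.84.

£319.84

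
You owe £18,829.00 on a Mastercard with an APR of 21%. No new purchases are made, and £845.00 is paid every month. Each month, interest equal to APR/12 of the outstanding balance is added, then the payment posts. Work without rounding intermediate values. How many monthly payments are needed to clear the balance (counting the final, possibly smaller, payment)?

Monthly rate r = 21%/12 = 1.75% = 0.0175.
Recurrence: B ← B·(1+r) − £845.00.
Month 1: interest £329.51; balance after payment £18,313.51.
Month 2: interest £320.49; balance after payment £17,788.99.
Closed form: n = −ln(1 − rB₀/P)/ln(1+r) = −ln(0.61005)/ln(1.0175) ≈ 28.487, so the balance reaches zero during payment 29.

29 payments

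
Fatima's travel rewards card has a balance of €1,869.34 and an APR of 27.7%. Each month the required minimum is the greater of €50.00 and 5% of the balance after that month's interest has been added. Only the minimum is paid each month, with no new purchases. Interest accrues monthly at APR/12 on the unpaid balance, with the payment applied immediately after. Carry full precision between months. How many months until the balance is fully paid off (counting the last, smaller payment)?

50 months

Monthly rate r = 27.7%/12 = 2.30833% = 0.0230833.
While 5% of the post-interest balance exceeds €50.00, each month B ← (B·(1+r))·(1 − 0.05), i.e. B shrinks by the factor (1+r)·0.95 = 0.97193.
This holds for months 1–23. Entering month 24 the balance is €971.15; 5% of the post-interest balance is now below €50.00, so the flat €50.00 minimum applies from here.
From month 24 a fixed €50.00 at rate r clears €971.15 in 27 more payments. Total: 23 + 27 = 50 months.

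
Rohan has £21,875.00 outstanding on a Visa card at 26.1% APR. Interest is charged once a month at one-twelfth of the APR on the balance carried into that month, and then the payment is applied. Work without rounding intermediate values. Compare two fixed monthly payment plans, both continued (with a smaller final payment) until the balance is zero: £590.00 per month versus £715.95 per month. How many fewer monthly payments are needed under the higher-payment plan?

Monthly rate r = 26.1%/12 = 2.175% = 0.02175.
At £590.00/mo: n = ⌈−ln(1 − rB₀/P)/ln(1+r)⌉ = 77 payments (last £185.82); total interest = total paid − £21,875.00 = £23,150.82.
At £715.95/mo: 51 payments (last £547.96); total interest £14,470.46.
Payments saved = 77 − 51 = 26.

26 fewer payments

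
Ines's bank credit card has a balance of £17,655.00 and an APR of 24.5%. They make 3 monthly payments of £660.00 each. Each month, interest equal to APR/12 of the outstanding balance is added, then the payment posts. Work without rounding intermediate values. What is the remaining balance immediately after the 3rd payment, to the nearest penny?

£16,737.90

Monthly rate r = 24.5%/12 = 2.04167% = 0.0204167.
Each month: B ← B·(1+r) − £660.00.
Month 1: interest £360.46; balance after payment £17,355.46.
Month 2: interest £354.34; balance after payment £17,049.80.
Month 3: interest £348.10; balance after payment £16,737.90.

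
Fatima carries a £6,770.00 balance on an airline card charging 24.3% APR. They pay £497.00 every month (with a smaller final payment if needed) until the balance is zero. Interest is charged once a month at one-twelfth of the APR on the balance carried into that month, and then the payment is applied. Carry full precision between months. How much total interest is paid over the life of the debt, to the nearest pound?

Monthly rate r = 24.3%/12 = 2.025% = 0.02025.
Payoff takes n = ⌈−ln(1 − rB₀/P)/ln(1+r)⌉ = ⌈16.099⌉ = 17 payments; the last is £49.53.
Total paid = 16·£497.00 + £49.53 = £8,001.53.
Total interest = total paid − principal = £8,001.53 − £6,770.00 = £1,231.53.

£1,232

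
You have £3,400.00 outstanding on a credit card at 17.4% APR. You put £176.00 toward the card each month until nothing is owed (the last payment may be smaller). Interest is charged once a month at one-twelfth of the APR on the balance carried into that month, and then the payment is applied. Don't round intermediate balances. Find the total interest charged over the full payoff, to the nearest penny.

Monthly rate r = 17.4%/12 = 1.45% = 0.0145.
Payoff takes n = ⌈−ln(1 − rB₀/P)/ln(1+r)⌉ = ⌈22.830⌉ = 23 payments; the last is £146.31.
Total paid = 22·£176.00 + £146.31 = £4,018.31.
Total interest = total paid − principal = £4,018.31 − £3,400.00 = £618.31.

£618.31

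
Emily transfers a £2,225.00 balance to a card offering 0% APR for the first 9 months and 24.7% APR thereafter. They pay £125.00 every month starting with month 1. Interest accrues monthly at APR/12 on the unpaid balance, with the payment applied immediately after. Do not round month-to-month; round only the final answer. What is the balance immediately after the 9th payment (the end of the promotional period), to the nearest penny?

Promo months 1–9 at r₀ = 0%/12 = 0; months 10+ at r₁ = 24.7%/12 = 0.0205833.
After month 9 (no interest yet): B = £2,225.00 − 9·£125.00 = £1,100.00.

£1,100.00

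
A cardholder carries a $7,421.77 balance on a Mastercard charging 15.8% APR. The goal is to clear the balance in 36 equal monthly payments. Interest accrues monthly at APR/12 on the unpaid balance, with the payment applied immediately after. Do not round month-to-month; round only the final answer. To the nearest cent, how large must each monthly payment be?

Monthly rate r = 15.8%/12 = 1.31667% = 0.0131667.
Level-payment amortization: P = B₀·r / (1 − (1+r)^(−n)) = 7421.77·0.0131667 / (1 − 1.01317^(−36)).
Denominator 1 − (1+r)^(−36) = 0.375564117.
P = 97.72 / 0.375564117 ≈ 260.20.

$260.20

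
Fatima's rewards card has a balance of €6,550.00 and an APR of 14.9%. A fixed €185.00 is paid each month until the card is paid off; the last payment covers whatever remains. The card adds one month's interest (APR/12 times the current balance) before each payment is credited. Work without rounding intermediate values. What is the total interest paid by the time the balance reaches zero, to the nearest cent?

Monthly rate r = 14.9%/12 = 1.24167% = 0.0124167.
Payoff takes n = ⌈−ln(1 − rB₀/P)/ln(1+r)⌉ = ⌈46.931⌉ = 47 payments; the last is €172.26.
Total paid = 46·€185.00 + €172.26 = €8,682.26.
Total interest = total paid − principal = €8,682.26 − €6,550.00 = €2,132.26.

€2,132.26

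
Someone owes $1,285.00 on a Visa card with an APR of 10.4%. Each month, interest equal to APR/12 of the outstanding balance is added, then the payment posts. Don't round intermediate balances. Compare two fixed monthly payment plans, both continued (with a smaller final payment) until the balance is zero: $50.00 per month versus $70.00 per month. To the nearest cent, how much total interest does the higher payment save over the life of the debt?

$54.39

Monthly rate r = 10.4%/12 = 0.866667% = 0.00866667.
At $50.00/mo: n = ⌈−ln(1 − rB₀/P)/ln(1+r)⌉ = 30 payments (last $10.01); total interest = total paid − $1,285.00 = $175.01.
At $70.00/mo: 21 payments (last $5.62); total interest $120.62.
Interest saved = $175.01 − $120.62 = $54.39.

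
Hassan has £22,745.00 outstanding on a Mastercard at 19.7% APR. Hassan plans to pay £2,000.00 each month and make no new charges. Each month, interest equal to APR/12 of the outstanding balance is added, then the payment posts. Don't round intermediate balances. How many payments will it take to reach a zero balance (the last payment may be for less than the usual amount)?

13 payments

Monthly rate r = 19.7%/12 = 1.64167% = 0.0164167.
Recurrence: B ← B·(1+r) − £2,000.00.
Month 1: interest £373.40; balance after payment £21,118.40.
Month 2: interest £346.69; balance after payment £19,465.09.
Closed form: n = −ln(1 − rB₀/P)/ln(1+r) = −ln(0.8133)/ln(1.01642) ≈ 12.691, so the balance reaches zero during payment 13.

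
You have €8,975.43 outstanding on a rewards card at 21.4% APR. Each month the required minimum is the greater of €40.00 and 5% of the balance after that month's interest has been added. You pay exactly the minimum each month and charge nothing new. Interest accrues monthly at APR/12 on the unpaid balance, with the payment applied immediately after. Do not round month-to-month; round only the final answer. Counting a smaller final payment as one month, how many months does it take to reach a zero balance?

Monthly rate r = 21.4%/12 = 1.78333% = 0.0178333.
While 5% of the post-interest balance exceeds €40.00, each month B ← (B·(1+r))·(1 − 0.05), i.e. B shrinks by the factor (1+r)·0.95 = 0.96694.
This holds for months 1–73. Entering month 74 the balance is €771.39; 5% of the post-interest balance is now below €40.00, so the flat €40.00 minimum applies from here.
From month 74 a fixed €40.00 at rate r clears €771.39 in 24 more payments. Total: 73 + 24 = 97 months.

97 months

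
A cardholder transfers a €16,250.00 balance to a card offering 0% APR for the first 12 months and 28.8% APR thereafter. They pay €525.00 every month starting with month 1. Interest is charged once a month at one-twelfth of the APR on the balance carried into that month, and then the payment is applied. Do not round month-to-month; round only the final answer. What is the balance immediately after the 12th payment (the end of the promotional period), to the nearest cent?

Promo months 1–12 at r₀ = 0%/12 = 0; months 13+ at r₁ = 28.8%/12 = 0.024.
After month 12 (no interest yet): B = €16,250.00 − 12·€525.00 = €9,950.00.

€9,950.00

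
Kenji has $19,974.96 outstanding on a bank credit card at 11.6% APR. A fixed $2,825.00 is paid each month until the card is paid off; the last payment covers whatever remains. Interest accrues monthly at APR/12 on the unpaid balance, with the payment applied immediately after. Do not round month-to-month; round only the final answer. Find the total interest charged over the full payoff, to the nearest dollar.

Monthly rate r = 11.6%/12 = 0.966667% = 0.00966667.
Payoff takes n = ⌈−ln(1 − rB₀/P)/ln(1+r)⌉ = ⌈7.359⌉ = 8 payments; the last is $1,018.38.
Total paid = 7·$2,825.00 + $1,018.38 = $20,793.38.
Total interest = total paid − principal = $20,793.38 − $19,974.96 = $818.42.

$818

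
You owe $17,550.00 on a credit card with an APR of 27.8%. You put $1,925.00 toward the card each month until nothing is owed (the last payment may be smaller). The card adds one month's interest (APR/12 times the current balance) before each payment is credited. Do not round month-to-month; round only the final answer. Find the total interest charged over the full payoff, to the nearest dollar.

$2,397

Monthly rate r = 27.8%/12 = 2.31667% = 0.0231667.
Payoff takes n = ⌈−ln(1 − rB₀/P)/ln(1+r)⌉ = ⌈10.359⌉ = 11 payments; the last is $696.70.
Total paid = 10·$1,925.00 + $696.70 = $19,946.70.
Total interest = total paid − principal = $19,946.70 − $17,550.00 = $2,396.70.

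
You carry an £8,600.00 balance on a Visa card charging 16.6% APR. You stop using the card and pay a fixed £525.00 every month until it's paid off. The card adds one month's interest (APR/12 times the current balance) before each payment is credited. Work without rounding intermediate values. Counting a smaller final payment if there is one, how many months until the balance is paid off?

19 months

Monthly rate r = 16.6%/12 = 1.38333% = 0.0138333.
Recurrence: B ← B·(1+r) − £525.00.
Month 1: interest £118.97; balance after payment £8,193.97.
Month 2: interest £113.35; balance after payment £7,782.32.
Closed form: n = −ln(1 − rB₀/P)/ln(1+r) = −ln(0.7734)/ln(1.01383) ≈ 18.704, so the balance reaches zero during payment 19.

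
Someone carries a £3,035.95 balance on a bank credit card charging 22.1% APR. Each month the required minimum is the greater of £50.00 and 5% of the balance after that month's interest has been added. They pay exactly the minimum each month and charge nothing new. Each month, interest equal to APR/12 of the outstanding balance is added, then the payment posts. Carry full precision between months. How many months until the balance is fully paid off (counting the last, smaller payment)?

Monthly rate r = 22.1%/12 = 1.84167% = 0.0184167.
While 5% of the post-interest balance exceeds £50.00, each month B ← (B·(1+r))·(1 − 0.05), i.e. B shrinks by the factor (1+r)·0.95 = 0.9675.
This holds for months 1–35. Entering month 36 the balance is £955.02; 5% of the post-interest balance is now below £50.00, so the flat £50.00 minimum applies from here.
From month 36 a fixed £50.00 at rate r clears £955.02 in 24 more payments. Total: 35 + 24 = 59 months.

59 months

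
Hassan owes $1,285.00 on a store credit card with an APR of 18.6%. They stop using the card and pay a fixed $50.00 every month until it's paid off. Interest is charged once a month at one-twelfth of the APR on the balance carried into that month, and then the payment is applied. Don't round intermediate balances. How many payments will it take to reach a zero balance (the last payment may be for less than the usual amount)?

34 months

Monthly rate r = 18.6%/12 = 1.55% = 0.0155.
Recurrence: B ← B·(1+r) − $50.00.
Month 1: interest $19.92; balance after payment $1,254.92.
Month 2: interest $19.45; balance after payment $1,224.37.
Closed form: n = −ln(1 − rB₀/P)/ln(1+r) = −ln(0.60165)/ln(1.0155) ≈ 33.033, so the balance reaches zero during payment 34.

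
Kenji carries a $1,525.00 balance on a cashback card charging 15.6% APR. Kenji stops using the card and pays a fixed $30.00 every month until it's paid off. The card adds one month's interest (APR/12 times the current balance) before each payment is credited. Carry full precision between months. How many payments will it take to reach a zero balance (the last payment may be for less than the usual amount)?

Monthly rate r = 15.6%/12 = 1.3% = 0.013.
Recurrence: B ← B·(1+r) − $30.00.
Month 1: interest $19.82; balance after payment $1,514.83.
Month 2: interest $19.69; balance after payment $1,504.52.
Closed form: n = −ln(1 − rB₀/P)/ln(1+r) = −ln(0.33917)/ln(1.013) ≈ 83.714, so the balance reaches zero during payment 84.

84 months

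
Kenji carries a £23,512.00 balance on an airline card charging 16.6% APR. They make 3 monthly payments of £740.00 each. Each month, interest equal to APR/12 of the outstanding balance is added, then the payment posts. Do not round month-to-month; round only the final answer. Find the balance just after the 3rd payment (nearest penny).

£22,250.46

Monthly rate r = 16.6%/12 = 1.38333% = 0.0138333.
Each month: B ← B·(1+r) − £740.00.
Month 1: interest £325.25; balance after payment £23,097.25.
Month 2: interest £319.51; balance after payment £22,676.76.
Month 3: interest £313.70; balance after payment £22,250.46.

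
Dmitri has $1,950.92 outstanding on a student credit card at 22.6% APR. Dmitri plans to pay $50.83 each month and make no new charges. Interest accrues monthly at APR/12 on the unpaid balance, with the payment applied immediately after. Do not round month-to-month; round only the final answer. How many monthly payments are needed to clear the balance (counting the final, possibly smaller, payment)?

Monthly rate r = 22.6%/12 = 1.88333% = 0.0188333.
Recurrence: B ← B·(1+r) − $50.83.
Month 1: interest $36.74; balance after payment $1,936.83.
Month 2: interest $36.48; balance after payment $1,922.48.
Closed form: n = −ln(1 − rB₀/P)/ln(1+r) = −ln(0.27715)/ln(1.01883) ≈ 68.773, so the balance reaches zero during payment 69.

69 months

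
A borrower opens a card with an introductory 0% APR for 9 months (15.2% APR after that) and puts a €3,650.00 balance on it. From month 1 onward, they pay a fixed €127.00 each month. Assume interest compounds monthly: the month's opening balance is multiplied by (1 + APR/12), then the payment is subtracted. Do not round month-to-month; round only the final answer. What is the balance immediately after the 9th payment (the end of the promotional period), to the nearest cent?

Promo months 1–9 at r₀ = 0%/12 = 0; months 10+ at r₁ = 15.2%/12 = 0.0126667.
After month 9 (no interest yet): B = €3,650.00 − 9·€127.00 = €2,507.00.

€2,507.00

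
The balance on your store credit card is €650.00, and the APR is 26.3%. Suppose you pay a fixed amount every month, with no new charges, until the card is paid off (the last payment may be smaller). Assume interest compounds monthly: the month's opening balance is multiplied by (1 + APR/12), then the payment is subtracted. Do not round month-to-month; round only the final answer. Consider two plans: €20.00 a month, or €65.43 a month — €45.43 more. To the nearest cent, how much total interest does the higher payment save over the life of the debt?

Monthly rate r = 26.3%/12 = 2.19167% = 0.0219167.
At €20.00/mo: n = ⌈−ln(1 − rB₀/P)/ln(1+r)⌉ = 58 payments (last €9.33); total interest = total paid − €650.00 = €499.33.
At €65.43/mo: 12 payments (last €21.50); total interest €91.23.
Interest saved = €499.33 − €91.23 = €408.10.

€408.10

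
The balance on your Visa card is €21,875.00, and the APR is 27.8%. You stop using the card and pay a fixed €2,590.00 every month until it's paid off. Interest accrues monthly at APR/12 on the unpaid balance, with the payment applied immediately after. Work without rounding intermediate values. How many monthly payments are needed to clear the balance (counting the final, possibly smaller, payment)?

10 payments

Monthly rate r = 27.8%/12 = 2.31667% = 0.0231667.
Recurrence: B ← B·(1+r) − €2,590.00.
Month 1: interest €506.77; balance after payment €19,791.77.
Month 2: interest €458.51; balance after payment €17,660.28.
Closed form: n = −ln(1 − rB₀/P)/ln(1+r) = −ln(0.80434)/ln(1.02317) ≈ 9.507, so the balance reaches zero during payment 10.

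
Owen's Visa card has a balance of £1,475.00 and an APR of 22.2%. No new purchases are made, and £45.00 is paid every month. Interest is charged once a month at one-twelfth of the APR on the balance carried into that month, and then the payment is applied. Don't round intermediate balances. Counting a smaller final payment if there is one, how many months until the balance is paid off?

51 months

Monthly rate r = 22.2%/12 = 1.85% = 0.0185.
Recurrence: B ← B·(1+r) − £45.00.
Month 1: interest £27.29; balance after payment £1,457.29.
Month 2: interest £26.96; balance after payment £1,439.25.
Closed form: n = −ln(1 − rB₀/P)/ln(1+r) = −ln(0.39361)/ln(1.0185) ≈ 50.864, so the balance reaches zero during payment 51.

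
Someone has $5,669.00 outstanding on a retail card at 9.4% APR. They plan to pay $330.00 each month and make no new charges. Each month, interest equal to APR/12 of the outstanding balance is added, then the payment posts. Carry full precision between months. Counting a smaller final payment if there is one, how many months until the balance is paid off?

19 months

Monthly rate r = 9.4%/12 = 0.783333% = 0.00783333.
Recurrence: B ← B·(1+r) − $330.00.
Month 1: interest $44.41; balance after payment $5,383.41.
Month 2: interest $42.17; balance after payment $5,095.58.
Closed form: n = −ln(1 − rB₀/P)/ln(1+r) = −ln(0.86543)/ln(1.00783) ≈ 18.522, so the balance reaches zero during payment 19.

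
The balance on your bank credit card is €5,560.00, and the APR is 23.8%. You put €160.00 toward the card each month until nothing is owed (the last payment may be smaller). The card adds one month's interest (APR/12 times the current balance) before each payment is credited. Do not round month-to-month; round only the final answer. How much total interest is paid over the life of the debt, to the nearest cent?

€3,961.20

Monthly rate r = 23.8%/12 = 1.98333% = 0.0198333.
Payoff takes n = ⌈−ln(1 − rB₀/P)/ln(1+r)⌉ = ⌈59.505⌉ = 60 payments; the last is €81.20.
Total paid = 59·€160.00 + €81.20 = €9,521.20.
Total interest = total paid − principal = €9,521.20 − €5,560.00 = €3,961.20.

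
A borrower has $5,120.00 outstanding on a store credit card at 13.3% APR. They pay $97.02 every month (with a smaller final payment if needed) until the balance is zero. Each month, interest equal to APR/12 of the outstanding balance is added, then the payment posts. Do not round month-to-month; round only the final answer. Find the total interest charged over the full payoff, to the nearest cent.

Monthly rate r = 13.3%/12 = 1.10833% = 0.0110833.
Payoff takes n = ⌈−ln(1 − rB₀/P)/ln(1+r)⌉ = ⌈79.768⌉ = 80 payments; the last is $74.57.
Total paid = 79·$97.02 + $74.57 = $7,739.15.
Total interest = total paid − principal = $7,739.15 − $5,120.00 = $2,619.15.

$2,619.15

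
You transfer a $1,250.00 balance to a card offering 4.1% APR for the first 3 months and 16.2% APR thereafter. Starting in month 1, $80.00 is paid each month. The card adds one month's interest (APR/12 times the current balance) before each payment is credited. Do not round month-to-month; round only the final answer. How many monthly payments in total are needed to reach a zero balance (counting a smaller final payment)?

18 payments

Promo months 1–3 at r₀ = 4.1%/12 = 0.00341667; months 4+ at r₁ = 16.2%/12 = 0.0135.
After month 3: iterate B ← B·(1+r₀) − $80.00 for 3 months → $1,022.04.
Then at r₁ with $80.00/mo: n₂ = −ln(1 − r₁·B/P)/ln(1+r₁) ≈ 14.12 → 15 more payments.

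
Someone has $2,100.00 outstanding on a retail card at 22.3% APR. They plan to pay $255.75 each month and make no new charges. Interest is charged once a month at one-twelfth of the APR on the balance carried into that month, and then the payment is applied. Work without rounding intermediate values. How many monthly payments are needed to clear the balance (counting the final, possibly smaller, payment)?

Monthly rate r = 22.3%/12 = 1.85833% = 0.0185833.
Recurrence: B ← B·(1+r) − $255.75.
Month 1: interest $39.02; balance after payment $1,883.28.
Month 2: interest $35.00; balance after payment $1,662.52.
Closed form: n = −ln(1 − rB₀/P)/ln(1+r) = −ln(0.84741)/ln(1.01858) ≈ 8.992, so the balance reaches zero during payment 9.

9 payments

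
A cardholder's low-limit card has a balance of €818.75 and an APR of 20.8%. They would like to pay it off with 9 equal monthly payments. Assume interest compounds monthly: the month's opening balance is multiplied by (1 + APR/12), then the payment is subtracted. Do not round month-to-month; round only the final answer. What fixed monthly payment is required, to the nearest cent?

Monthly rate r = 20.8%/12 = 1.73333% = 0.0173333.
Level-payment amortization: P = B₀·r / (1 − (1+r)^(−n)) = 818.75·0.0173333 / (1 − 1.01733^(−9)).
Denominator 1 − (1+r)^(−9) = 0.143296524.
P = 14.1917 / 0.143296524 ≈ 99.04.

€99.04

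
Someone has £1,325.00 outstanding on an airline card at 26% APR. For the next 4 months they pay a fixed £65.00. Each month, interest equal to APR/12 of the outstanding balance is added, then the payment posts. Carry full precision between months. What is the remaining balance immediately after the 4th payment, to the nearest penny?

Monthly rate r = 26%/12 = 2.16667% = 0.0216667.
Each month: B ← B·(1+r) − £65.00.
Month 1: interest £28.71; balance after payment £1,288.71.
Month 2: interest £27.92; balance after payment £1,251.63.
Month 3: interest £27.12; balance after payment £1,213.75.
Month 4: interest £26.30; balance after payment £1,175.05.

£1,175.05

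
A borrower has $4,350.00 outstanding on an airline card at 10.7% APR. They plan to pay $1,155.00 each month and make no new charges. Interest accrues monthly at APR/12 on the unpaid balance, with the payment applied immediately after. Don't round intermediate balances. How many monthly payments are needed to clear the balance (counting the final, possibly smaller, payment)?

4 payments

Monthly rate r = 10.7%/12 = 0.891667% = 0.00891667.
Recurrence: B ← B·(1+r) − $1,155.00.
Month 1: interest $38.79; balance after payment $3,233.79.
Month 2: interest $28.83; balance after payment $2,107.62.
Month 3: interest $18.79; balance after payment $971.42.
Month 4: interest $8.66; balance after payment $0.00.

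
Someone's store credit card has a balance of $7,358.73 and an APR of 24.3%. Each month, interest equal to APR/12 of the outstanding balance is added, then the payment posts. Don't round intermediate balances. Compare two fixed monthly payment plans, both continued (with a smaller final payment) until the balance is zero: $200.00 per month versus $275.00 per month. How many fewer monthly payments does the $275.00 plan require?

Monthly rate r = 24.3%/12 = 2.025% = 0.02025.
At $200.00/mo: n = ⌈−ln(1 − rB₀/P)/ln(1+r)⌉ = 69 payments (last $35.49); total interest = total paid − $7,358.73 = $6,276.76.
At $275.00/mo: 39 payments (last $257.91); total interest $3,349.18.
Payments saved = 69 − 39 = 30.

30 fewer payments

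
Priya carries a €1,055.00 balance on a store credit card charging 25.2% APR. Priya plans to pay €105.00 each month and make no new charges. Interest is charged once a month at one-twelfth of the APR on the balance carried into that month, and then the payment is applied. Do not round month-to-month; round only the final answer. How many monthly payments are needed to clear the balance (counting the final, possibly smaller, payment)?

12 months

Monthly rate r = 25.2%/12 = 2.1% = 0.021.
Recurrence: B ← B·(1+r) − €105.00.
Month 1: interest €22.15; balance after payment €972.15.
Month 2: interest €20.42; balance after payment €887.57.
Closed form: n = −ln(1 − rB₀/P)/ln(1+r) = −ln(0.789)/ln(1.021) ≈ 11.403, so the balance reaches zero during payment 12.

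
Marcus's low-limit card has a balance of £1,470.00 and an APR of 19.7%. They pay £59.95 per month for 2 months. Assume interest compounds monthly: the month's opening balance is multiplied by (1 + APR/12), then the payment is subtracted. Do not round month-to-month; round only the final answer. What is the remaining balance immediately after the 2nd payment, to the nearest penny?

Monthly rate r = 19.7%/12 = 1.64167% = 0.0164167.
Each month: B ← B·(1+r) − £59.95.
Month 1: interest £24.13; balance after payment £1,434.18.
Month 2: interest £23.54; balance after payment £1,397.78.

£1,397.78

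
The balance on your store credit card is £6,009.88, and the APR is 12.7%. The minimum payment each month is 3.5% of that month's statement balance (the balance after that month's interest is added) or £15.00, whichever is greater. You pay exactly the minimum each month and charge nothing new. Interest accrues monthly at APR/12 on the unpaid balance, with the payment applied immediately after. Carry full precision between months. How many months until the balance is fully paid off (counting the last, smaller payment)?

140 months

Monthly rate r = 12.7%/12 = 1.05833% = 0.0105833.
While 3.5% of the post-interest balance exceeds £15.00, each month B ← (B·(1+r))·(1 − 0.035), i.e. B shrinks by the factor (1+r)·0.965 = 0.97521.
This holds for months 1–106. Entering month 107 the balance is £420.15; 3.5% of the post-interest balance is now below £15.00, so the flat £15.00 minimum applies from here.
From month 107 a fixed £15.00 at rate r clears £420.15 in 34 more payments. Total: 106 + 34 = 140 months.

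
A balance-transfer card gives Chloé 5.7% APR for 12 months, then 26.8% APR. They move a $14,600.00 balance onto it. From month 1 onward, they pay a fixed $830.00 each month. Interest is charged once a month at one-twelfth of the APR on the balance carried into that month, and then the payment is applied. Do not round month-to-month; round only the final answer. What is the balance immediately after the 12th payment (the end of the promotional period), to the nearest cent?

Promo months 1–12 at r₀ = 5.7%/12 = 0.00475; months 13+ at r₁ = 26.8%/12 = 0.0223333.
After month 12: iterate B ← B·(1+r₀) − $830.00 for 12 months → $5,229.92.

$5,229.92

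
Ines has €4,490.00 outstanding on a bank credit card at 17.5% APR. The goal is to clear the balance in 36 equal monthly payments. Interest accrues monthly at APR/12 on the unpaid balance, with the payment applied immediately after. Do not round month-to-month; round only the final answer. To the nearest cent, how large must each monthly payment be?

€161.20

Monthly rate r = 17.5%/12 = 1.45833% = 0.0145833.
Level-payment amortization: P = B₀·r / (1 − (1+r)^(−n)) = 4490.00·0.0145833 / (1 − 1.01458^(−36)).
Denominator 1 − (1+r)^(−36) = 0.406197609.
P = 65.4792 / 0.406197609 ≈ 161.20.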